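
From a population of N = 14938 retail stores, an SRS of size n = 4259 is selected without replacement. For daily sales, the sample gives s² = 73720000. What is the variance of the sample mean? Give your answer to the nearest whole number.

Under SRS without replacement, Var(ȳ) = (1 − f)·s²/n with f = n/N = 4259/14938 = 0.28511180.
Var(ȳ) = (1 − 0.28511180)·73720000/4259 = 0.71488820·17309.228 = 12374.163.

12374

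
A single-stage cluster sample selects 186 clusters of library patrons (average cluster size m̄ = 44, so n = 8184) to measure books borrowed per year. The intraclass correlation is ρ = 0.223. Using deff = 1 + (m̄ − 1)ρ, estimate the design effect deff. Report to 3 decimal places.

deff = 1 + (44 − 1)·0.223 = 1 + 9.589 = 10.589.

10.589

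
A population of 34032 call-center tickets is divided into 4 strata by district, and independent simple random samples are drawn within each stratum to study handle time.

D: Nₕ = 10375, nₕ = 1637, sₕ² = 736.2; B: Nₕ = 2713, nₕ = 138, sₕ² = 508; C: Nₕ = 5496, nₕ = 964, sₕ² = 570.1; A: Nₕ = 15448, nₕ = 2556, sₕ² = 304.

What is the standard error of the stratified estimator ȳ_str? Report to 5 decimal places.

Var(ȳ_str) = Σₕ Wₕ²(1 − fₕ)sₕ²/nₕ with Wₕ = Nₕ/N, N = 34032.
D: Wₕ = 0.30486013; term = 0.30486013²·(1 − 0.15778313)·736.2/1637 = 0.035202405.
B: Wₕ = 0.07971909; term = 0.07971909²·(1 − 0.05086620)·508/138 = 0.022204281.
C: Wₕ = 0.16149506; term = 0.16149506²·(1 − 0.17540029)·570.1/964 = 0.012718494.
A: Wₕ = 0.45392572; term = 0.45392572²·(1 − 0.16545831)·304/2556 = 0.020451744.
Sum = 0.090576924.
SE = √(0.090576924) = 0.30096.

0.30096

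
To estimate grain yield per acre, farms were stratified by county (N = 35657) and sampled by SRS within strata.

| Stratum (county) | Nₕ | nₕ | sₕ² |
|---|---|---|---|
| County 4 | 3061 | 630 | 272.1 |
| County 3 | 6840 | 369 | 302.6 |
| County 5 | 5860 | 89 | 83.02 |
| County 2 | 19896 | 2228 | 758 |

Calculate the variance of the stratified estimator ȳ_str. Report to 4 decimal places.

Var(ȳ_str) = Σₕ Wₕ²(1 − fₕ)sₕ²/nₕ with Wₕ = Nₕ/N, N = 35657.
County 4: Wₕ = 0.08584570; term = 0.08584570²·(1 − 0.20581509)·272.1/630 = 0.0025278231.
County 3: Wₕ = 0.19182769; term = 0.19182769²·(1 − 0.05394737)·302.6/369 = 0.028548313.
County 5: Wₕ = 0.16434361; term = 0.16434361²·(1 − 0.01518771)·83.02/89 = 0.024811431.
County 2: Wₕ = 0.55798300; term = 0.55798300²·(1 − 0.11198231)·758/2228 = 0.09406273.
Sum = 0.1499503.

0.1500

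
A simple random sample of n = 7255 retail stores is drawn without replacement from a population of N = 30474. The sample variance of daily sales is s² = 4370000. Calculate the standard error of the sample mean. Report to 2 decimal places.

21.42

Under SRS without replacement, Var(ȳ) = (1 − f)·s²/n with f = n/N = 7255/30474 = 0.23807180.
Var(ȳ) = (1 − 0.23807180)·4370000/7255 = 0.76192820·602.34321 = 458.94228.
SE(ȳ) = √(458.94228) = 21.42.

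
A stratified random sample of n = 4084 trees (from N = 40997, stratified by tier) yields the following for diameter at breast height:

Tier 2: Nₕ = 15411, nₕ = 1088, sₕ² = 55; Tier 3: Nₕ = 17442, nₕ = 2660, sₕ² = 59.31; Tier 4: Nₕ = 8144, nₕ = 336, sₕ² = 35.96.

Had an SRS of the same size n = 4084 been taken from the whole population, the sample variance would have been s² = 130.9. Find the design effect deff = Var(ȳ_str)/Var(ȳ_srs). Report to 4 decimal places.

Var(ȳ_str) = Σ Wₕ²(1−fₕ)sₕ²/nₕ with Wₕ = Nₕ/40997:
  Tier 2: (15411/40997)²·(1−1088/15411)·55/1088 = 0.0066388744
  Tier 3: (17442/40997)²·(1−2660/17442)·59.31/2660 = 0.0034203584
  Tier 4: (8144/40997)²·(1−336/8144)·35.96/336 = 0.0040490563
  → Var(ȳ_str) = 0.014108289.
Var(ȳ_srs) = (1 − 4084/40997)·130.9/4084 = 0.028858993.
deff = 0.014108289 / 0.028858993 = 0.4889.

0.4889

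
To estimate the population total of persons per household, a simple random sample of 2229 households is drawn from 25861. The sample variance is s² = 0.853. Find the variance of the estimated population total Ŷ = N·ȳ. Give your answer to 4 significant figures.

233900

Var(Ŷ) = N²·Var(ȳ) = N²·(1 − n/N)·s²/n.
f = 2229/25861 = 0.08619156; Var(ȳ) = 0.91380844·0.853/2229 = 3.4969879 × 10^-4.
Var(Ŷ) = 25861² · (3.4969879 × 10^-4) = 233875.52.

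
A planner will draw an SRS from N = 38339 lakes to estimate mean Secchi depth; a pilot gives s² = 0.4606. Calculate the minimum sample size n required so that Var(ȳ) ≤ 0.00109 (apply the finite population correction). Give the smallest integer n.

Without fpc, n₀ = s²/D = 0.4606/0.00109 = 422.5688.
With fpc, (1 − n/N)·s²/n ≤ D requires n ≥ n₀/(1 + n₀/N) = 422.5688/(1 + 422.5688/38339) = 417.9621.
Rounding up, n = 418.

418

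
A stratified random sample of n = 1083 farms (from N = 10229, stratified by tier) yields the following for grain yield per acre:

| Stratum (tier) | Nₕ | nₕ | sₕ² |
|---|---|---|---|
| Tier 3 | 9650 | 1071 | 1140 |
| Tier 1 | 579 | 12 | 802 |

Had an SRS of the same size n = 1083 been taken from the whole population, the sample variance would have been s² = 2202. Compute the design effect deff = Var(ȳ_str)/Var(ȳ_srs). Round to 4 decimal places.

0.5786

Var(ȳ_str) = Σ Wₕ²(1−fₕ)sₕ²/nₕ with Wₕ = Nₕ/10229:
  Tier 3: (9650/10229)²·(1−1071/9650)·1140/1071 = 0.84219567
  Tier 1: (579/10229)²·(1−12/579)·802/12 = 0.20969515
  → Var(ȳ_str) = 1.0518908.
Var(ȳ_srs) = (1 − 1083/10229)·2202/1083 = 1.8179707.
deff = 1.0518908 / 1.8179707 = 0.5786.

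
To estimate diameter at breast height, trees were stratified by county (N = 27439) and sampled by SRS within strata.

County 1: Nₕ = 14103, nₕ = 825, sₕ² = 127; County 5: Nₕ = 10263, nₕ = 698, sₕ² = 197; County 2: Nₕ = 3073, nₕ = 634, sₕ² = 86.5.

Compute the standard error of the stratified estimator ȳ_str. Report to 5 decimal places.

0.27649

Var(ȳ_str) = Σₕ Wₕ²(1 − fₕ)sₕ²/nₕ with Wₕ = Nₕ/N, N = 27439.
County 1: Wₕ = 0.51397646; term = 0.51397646²·(1 − 0.05849819)·127/825 = 0.038287533.
County 5: Wₕ = 0.37402967; term = 0.37402967²·(1 − 0.06801130)·197/698 = 0.036798791.
County 2: Wₕ = 0.11199388; term = 0.11199388²·(1 − 0.20631305)·86.5/634 = 0.0013582029.
Sum = 0.076444527.
SE = √(0.076444527) = 0.27649.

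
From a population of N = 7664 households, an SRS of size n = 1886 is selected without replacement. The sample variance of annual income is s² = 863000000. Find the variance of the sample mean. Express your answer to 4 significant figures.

345000

Under SRS without replacement, Var(ȳ) = (1 − f)·s²/n with f = n/N = 1886/7664 = 0.24608559.
Var(ȳ) = (1 − 0.24608559)·863000000/1886 = 0.75391441·457582.18 = 344977.8.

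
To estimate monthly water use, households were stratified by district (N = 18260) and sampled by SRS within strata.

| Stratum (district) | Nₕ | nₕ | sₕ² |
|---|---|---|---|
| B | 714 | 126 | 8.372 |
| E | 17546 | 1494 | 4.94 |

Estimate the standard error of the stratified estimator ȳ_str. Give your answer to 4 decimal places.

0.0536

Var(ȳ_str) = Σₕ Wₕ²(1 − fₕ)sₕ²/nₕ with Wₕ = Nₕ/N, N = 18260.
B: Wₕ = 0.03910186; term = 0.03910186²·(1 − 0.17647059)·8.372/126 = 8.3662852 × 10^-5.
E: Wₕ = 0.96089814; term = 0.96089814²·(1 − 0.08514761)·4.94/1494 = 0.0027930717.
Sum = 0.0028767346.
SE = √(0.0028767346) = 0.0536.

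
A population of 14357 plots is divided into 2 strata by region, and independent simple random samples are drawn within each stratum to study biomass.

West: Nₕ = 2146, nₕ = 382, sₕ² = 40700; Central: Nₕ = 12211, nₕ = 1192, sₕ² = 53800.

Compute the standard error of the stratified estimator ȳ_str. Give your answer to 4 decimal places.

5.6053

Var(ȳ_str) = Σₕ Wₕ²(1 − fₕ)sₕ²/nₕ with Wₕ = Nₕ/N, N = 14357.
West: Wₕ = 0.14947412; term = 0.14947412²·(1 − 0.17800559)·40700/382 = 1.9567347.
Central: Wₕ = 0.85052588; term = 0.85052588²·(1 − 0.09761690)·53800/1192 = 29.462665.
Sum = 31.4194.
SE = √(31.4194) = 5.6053.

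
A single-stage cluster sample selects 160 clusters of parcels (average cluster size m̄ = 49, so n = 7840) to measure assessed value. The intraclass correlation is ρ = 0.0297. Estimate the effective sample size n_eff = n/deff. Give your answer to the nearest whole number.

3232

deff = 1 + (49 − 1)·0.0297 = 1 + 1.4256 = 2.4256.
n_eff = 7840 / 2.4256 = 3232.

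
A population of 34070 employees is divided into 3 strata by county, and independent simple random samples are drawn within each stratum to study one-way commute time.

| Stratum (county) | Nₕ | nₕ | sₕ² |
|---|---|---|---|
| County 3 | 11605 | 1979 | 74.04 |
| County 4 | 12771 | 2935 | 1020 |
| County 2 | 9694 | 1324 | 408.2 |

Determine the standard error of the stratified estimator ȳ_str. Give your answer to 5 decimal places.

Var(ȳ_str) = Σₕ Wₕ²(1 − fₕ)sₕ²/nₕ with Wₕ = Nₕ/N, N = 34070.
County 3: Wₕ = 0.34062225; term = 0.34062225²·(1 − 0.17052994)·74.04/1979 = 0.0036005376.
County 4: Wₕ = 0.37484591; term = 0.37484591²·(1 − 0.22981756)·1020/2935 = 0.037608951.
County 2: Wₕ = 0.28453185; term = 0.28453185²·(1 − 0.13657933)·408.2/1324 = 0.021551089.
Sum = 0.062760578.
SE = √(0.062760578) = 0.25052.

0.25052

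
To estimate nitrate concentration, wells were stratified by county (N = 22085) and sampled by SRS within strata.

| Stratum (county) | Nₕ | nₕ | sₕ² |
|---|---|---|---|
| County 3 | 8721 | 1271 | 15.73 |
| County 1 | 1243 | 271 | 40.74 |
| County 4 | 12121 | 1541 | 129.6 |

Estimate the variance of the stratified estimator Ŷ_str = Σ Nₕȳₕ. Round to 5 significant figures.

Var(Ŷ_str) = Σₕ Nₕ²(1 − fₕ)sₕ²/nₕ.
County 3: 8721²·(1 − 1271/8721)·15.73/1271 = 804091.98.
County 1: 1243²·(1 − 271/1243)·40.74/271 = 181630.65.
County 4: 12121²·(1 − 1541/12121)·129.6/1541 = 1.0785157 × 10^7.
Sum = 1.177088 × 10^7.

1.1771 × 10^7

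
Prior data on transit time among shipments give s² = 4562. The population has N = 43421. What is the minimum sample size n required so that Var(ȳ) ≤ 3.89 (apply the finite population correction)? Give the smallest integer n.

1142

Without fpc, n₀ = s²/D = 4562/3.89 = 1172.7506.
With fpc, (1 − n/N)·s²/n ≤ D requires n ≥ n₀/(1 + n₀/N) = 1172.7506/(1 + 1172.7506/43421) = 1141.9090.
Rounding up, n = 1142.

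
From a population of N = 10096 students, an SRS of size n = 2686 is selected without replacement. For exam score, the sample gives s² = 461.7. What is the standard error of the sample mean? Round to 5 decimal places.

Under SRS without replacement, Var(ȳ) = (1 − f)·s²/n with f = n/N = 2686/10096 = 0.26604596.
Var(ȳ) = (1 − 0.26604596)·461.7/2686 = 0.73395404·0.17189129 = 0.12616031.
SE(ȳ) = √(0.12616031) = 0.35519.

0.35519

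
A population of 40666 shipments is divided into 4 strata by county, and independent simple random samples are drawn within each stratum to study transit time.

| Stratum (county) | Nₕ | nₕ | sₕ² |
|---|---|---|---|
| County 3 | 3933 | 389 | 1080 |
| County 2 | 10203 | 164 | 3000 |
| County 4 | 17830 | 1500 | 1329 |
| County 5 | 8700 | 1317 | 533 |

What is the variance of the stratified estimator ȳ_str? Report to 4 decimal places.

Var(ȳ_str) = Σₕ Wₕ²(1 − fₕ)sₕ²/nₕ with Wₕ = Nₕ/N, N = 40666.
County 3: Wₕ = 0.09671470; term = 0.09671470²·(1 − 0.09890669)·1080/389 = 0.023400703.
County 2: Wₕ = 0.25089756; term = 0.25089756²·(1 − 0.01607370)·3000/164 = 1.1330076.
County 4: Wₕ = 0.43844981; term = 0.43844981²·(1 − 0.08412787)·1329/1500 = 0.15599416.
County 5: Wₕ = 0.21393793; term = 0.21393793²·(1 − 0.15137931)·533/1317 = 0.015719207.
Sum = 1.3281217.

1.3281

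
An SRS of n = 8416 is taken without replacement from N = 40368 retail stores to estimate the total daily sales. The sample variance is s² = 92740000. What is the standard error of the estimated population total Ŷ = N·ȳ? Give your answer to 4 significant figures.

Var(Ŷ) = N²·Var(ȳ) = N²·(1 − n/N)·s²/n.
f = 8416/40368 = 0.20848197; Var(ȳ) = 0.79151803·92740000/8416 = 8722.1224.
Var(Ŷ) = 40368² · 8722.1224 = 1.4213356 × 10^13.
SE(Ŷ) = √(1.4213356 × 10^13) = 3.770 × 10^6.

3.770 × 10^6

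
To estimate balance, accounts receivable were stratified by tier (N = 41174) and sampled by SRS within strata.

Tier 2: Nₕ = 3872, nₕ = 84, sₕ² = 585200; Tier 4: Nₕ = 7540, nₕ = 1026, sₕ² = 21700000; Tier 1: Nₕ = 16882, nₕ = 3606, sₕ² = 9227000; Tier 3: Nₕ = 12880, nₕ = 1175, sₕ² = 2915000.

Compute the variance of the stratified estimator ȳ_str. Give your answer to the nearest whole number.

Var(ȳ_str) = Σₕ Wₕ²(1 − fₕ)sₕ²/nₕ with Wₕ = Nₕ/N, N = 41174.
Tier 2: Wₕ = 0.09403993; term = 0.09403993²·(1 − 0.02169421)·585200/84 = 60.273197.
Tier 4: Wₕ = 0.18312527; term = 0.18312527²·(1 − 0.13607427)·21700000/1026 = 612.75287.
Tier 1: Wₕ = 0.41001603; term = 0.41001603²·(1 − 0.21360028)·9227000/3606 = 338.28272.
Tier 3: Wₕ = 0.31281877; term = 0.31281877²·(1 − 0.09122671)·2915000/1175 = 220.61846.
Sum = 1231.9272.

1232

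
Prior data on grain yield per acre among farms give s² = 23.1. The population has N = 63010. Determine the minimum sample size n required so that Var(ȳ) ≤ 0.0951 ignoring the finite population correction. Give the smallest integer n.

Without fpc, n₀ = s²/D = 23.1/0.0951 = 242.9022.
Rounding up, n = 243.

243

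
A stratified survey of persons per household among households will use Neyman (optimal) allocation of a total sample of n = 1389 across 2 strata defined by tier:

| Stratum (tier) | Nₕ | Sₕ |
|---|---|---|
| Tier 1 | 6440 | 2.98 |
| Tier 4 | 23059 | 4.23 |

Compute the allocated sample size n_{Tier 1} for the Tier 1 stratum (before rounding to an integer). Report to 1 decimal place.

228.4

Neyman allocation: nₕ = n·NₕSₕ / Σⱼ NⱼSⱼ.
Σ NⱼSⱼ = 6440·2.98 + 23059·4.23 = 116730.77.
n_{Tier 1} = 1389·6440·2.98 / 116730.77 = 228.4.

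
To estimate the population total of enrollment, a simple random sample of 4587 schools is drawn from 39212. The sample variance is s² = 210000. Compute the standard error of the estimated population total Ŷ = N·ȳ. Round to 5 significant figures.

Var(Ŷ) = N²·Var(ȳ) = N²·(1 − n/N)·s²/n.
f = 4587/39212 = 0.11697950; Var(ȳ) = 0.88302050·210000/4587 = 40.426053.
Var(Ŷ) = 39212² · 40.426053 = 6.2158329 × 10^10.
SE(Ŷ) = √(6.2158329 × 10^10) = 249320.

249320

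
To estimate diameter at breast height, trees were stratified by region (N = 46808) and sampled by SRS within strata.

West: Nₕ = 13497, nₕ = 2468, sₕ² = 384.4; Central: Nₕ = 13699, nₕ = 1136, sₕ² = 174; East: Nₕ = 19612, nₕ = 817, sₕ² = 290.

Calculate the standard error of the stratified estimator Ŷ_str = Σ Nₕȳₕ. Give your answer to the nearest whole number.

13431

Var(Ŷ_str) = Σₕ Nₕ²(1 − fₕ)sₕ²/nₕ.
West: 13497²·(1 − 2468/13497)·384.4/2468 = 2.3185241 × 10^7.
Central: 13699²·(1 − 1136/13699)·174/1136 = 2.636047 × 10^7.
East: 19612²·(1 − 817/19612)·290/817 = 1.3083989 × 10^8.
Sum = 1.803856 × 10^8.
SE = √(1.803856 × 10^8) = 13431.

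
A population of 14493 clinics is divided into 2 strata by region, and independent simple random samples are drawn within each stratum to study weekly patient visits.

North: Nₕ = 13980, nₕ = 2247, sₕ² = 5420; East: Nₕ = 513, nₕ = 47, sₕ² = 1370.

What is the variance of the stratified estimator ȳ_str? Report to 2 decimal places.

Var(ȳ_str) = Σₕ Wₕ²(1 − fₕ)sₕ²/nₕ with Wₕ = Nₕ/N, N = 14493.
North: Wₕ = 0.96460360; term = 0.96460360²·(1 − 0.16072961)·5420/2247 = 1.8836312.
East: Wₕ = 0.03539640; term = 0.03539640²·(1 − 0.09161793)·1370/47 = 0.033174884.
Sum = 1.9168061.

1.92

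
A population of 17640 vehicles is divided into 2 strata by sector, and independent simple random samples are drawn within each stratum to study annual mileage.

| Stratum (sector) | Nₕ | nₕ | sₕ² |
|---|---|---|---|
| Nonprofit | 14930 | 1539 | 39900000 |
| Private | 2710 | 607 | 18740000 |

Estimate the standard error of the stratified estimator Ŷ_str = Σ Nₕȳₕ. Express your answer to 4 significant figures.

Var(Ŷ_str) = Σₕ Nₕ²(1 − fₕ)sₕ²/nₕ.
Nonprofit: 14930²·(1 − 1539/14930)·39900000/1539 = 5.1833089 × 10^12.
Private: 2710²·(1 − 607/2710)·18740000/607 = 1.7595008 × 10^11.
Sum = 5.359259 × 10^12.
SE = √(5.359259 × 10^12) = 2.315 × 10^6.

2.315 × 10^6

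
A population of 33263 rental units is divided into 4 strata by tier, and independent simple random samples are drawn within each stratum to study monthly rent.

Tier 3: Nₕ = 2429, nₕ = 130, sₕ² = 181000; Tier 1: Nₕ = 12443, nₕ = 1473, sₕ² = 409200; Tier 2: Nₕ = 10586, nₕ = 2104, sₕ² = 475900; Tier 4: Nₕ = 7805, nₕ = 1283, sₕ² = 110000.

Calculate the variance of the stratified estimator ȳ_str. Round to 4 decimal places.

Var(ȳ_str) = Σₕ Wₕ²(1 − fₕ)sₕ²/nₕ with Wₕ = Nₕ/N, N = 33263.
Tier 3: Wₕ = 0.07302408; term = 0.07302408²·(1 − 0.05351997)·181000/130 = 7.0271444.
Tier 1: Wₕ = 0.37407931; term = 0.37407931²·(1 − 0.11837981)·409200/1473 = 34.272184.
Tier 2: Wₕ = 0.31825151; term = 0.31825151²·(1 − 0.19875307)·475900/2104 = 18.355968.
Tier 4: Wₕ = 0.23464510; term = 0.23464510²·(1 − 0.16438181)·110000/1283 = 3.9445449.
Sum = 63.599841.

63.5998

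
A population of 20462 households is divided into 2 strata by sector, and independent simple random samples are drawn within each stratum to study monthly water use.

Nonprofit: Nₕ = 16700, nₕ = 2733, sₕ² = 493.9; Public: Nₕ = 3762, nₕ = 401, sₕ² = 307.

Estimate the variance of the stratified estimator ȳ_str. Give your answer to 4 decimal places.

Var(ȳ_str) = Σₕ Wₕ²(1 − fₕ)sₕ²/nₕ with Wₕ = Nₕ/N, N = 20462.
Nonprofit: Wₕ = 0.81614700; term = 0.81614700²·(1 − 0.16365269)·493.9/2733 = 0.10067528.
Public: Wₕ = 0.18385300; term = 0.18385300²·(1 − 0.10659224)·307/401 = 0.023119857.
Sum = 0.12379514.

0.1238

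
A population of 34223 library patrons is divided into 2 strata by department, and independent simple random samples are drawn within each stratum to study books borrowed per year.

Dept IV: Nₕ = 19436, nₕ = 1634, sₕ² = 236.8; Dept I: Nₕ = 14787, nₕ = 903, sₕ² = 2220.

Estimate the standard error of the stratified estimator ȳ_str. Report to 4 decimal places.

Var(ȳ_str) = Σₕ Wₕ²(1 − fₕ)sₕ²/nₕ with Wₕ = Nₕ/N, N = 34223.
Dept IV: Wₕ = 0.56792216; term = 0.56792216²·(1 − 0.08407080)·236.8/1634 = 0.042812361.
Dept I: Wₕ = 0.43207784; term = 0.43207784²·(1 − 0.06106715)·2220/903 = 0.43094689.
Sum = 0.47375925.
SE = √(0.47375925) = 0.6883.

0.6883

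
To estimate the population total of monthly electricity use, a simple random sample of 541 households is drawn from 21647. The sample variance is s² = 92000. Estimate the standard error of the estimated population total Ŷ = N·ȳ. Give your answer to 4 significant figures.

Var(Ŷ) = N²·Var(ȳ) = N²·(1 − n/N)·s²/n.
f = 541/21647 = 0.02499192; Var(ȳ) = 0.97500808·92000/541 = 165.80544.
Var(Ŷ) = 21647² · 165.80544 = 7.7695204 × 10^10.
SE(Ŷ) = √(7.7695204 × 10^10) = 278700.

278700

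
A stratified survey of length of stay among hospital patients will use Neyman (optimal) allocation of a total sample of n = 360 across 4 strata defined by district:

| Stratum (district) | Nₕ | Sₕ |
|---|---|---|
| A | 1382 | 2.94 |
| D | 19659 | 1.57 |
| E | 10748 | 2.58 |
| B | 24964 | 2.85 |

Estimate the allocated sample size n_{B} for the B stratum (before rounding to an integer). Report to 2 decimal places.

191.42

Neyman allocation: nₕ = n·NₕSₕ / Σⱼ NⱼSⱼ.
Σ NⱼSⱼ = 1382·2.94 + 19659·1.57 + 10748·2.58 + 24964·2.85 = 133804.95.
n_{B} = 360·24964·2.85 / 133804.95 = 191.42.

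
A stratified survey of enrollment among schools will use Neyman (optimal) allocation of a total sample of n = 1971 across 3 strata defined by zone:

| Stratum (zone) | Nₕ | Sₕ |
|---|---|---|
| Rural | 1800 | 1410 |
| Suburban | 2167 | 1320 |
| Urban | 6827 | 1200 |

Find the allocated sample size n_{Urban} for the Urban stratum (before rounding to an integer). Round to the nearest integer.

Neyman allocation: nₕ = n·NₕSₕ / Σⱼ NⱼSⱼ.
Σ NⱼSⱼ = 1800·1410 + 2167·1320 + 6827·1200 = 1.359084 × 10^7.
n_{Urban} = 1971·6827·1200 / (1.359084 × 10^7) = 1188.

1188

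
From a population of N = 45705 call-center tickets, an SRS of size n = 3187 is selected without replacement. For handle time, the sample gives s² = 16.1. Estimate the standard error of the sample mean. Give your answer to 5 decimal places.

Under SRS without replacement, Var(ȳ) = (1 − f)·s²/n with f = n/N = 3187/45705 = 0.06972979.
Var(ȳ) = (1 − 0.06972979)·16.1/3187 = 0.93027021·0.0050517728 = 0.0046995138.
SE(ȳ) = √(0.0046995138) = 0.06855.

0.06855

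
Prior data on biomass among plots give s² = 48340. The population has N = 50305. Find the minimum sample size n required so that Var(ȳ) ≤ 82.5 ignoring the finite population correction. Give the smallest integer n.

586

Without fpc, n₀ = s²/D = 48340/82.5 = 585.9394.
Rounding up, n = 586.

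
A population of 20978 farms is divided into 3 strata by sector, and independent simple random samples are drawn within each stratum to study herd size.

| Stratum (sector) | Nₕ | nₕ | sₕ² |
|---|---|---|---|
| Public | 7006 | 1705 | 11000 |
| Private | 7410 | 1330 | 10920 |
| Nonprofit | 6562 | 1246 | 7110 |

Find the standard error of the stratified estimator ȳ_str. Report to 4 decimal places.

1.3555

Var(ȳ_str) = Σₕ Wₕ²(1 − fₕ)sₕ²/nₕ with Wₕ = Nₕ/N, N = 20978.
Public: Wₕ = 0.33396892; term = 0.33396892²·(1 − 0.24336283)·11000/1705 = 0.54446263.
Private: Wₕ = 0.35322719; term = 0.35322719²·(1 − 0.17948718)·10920/1330 = 0.84055207.
Nonprofit: Wₕ = 0.31280389; term = 0.31280389²·(1 − 0.18988113)·7110/1246 = 0.45231875.
Sum = 1.8373335.
SE = √(1.8373335) = 1.3555.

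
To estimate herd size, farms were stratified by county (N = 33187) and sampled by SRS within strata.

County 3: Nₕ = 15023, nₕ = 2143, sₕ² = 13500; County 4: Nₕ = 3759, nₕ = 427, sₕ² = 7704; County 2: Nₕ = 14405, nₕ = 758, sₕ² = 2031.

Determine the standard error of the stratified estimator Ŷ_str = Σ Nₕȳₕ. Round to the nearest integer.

Var(Ŷ_str) = Σₕ Nₕ²(1 − fₕ)sₕ²/nₕ.
County 3: 15023²·(1 − 2143/15023)·13500/2143 = 1.218945 × 10^9.
County 4: 3759²·(1 − 427/3759)·7704/427 = 2.2597777 × 10^8.
County 2: 14405²·(1 − 758/14405)·2031/758 = 5.2673378 × 10^8.
Sum = 1.9716566 × 10^9.
SE = √(1.9716566 × 10^9) = 44403.

44403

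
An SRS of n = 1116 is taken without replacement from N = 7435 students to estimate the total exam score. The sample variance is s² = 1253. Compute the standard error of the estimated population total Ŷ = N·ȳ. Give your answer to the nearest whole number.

Var(Ŷ) = N²·Var(ȳ) = N²·(1 − n/N)·s²/n.
f = 1116/7435 = 0.15010087; Var(ȳ) = 0.84989913·1253/1116 = 0.95423262.
Var(Ŷ) = 7435² · 0.95423262 = 5.274924 × 10^7.
SE(Ŷ) = √(5.274924 × 10^7) = 7263.

7263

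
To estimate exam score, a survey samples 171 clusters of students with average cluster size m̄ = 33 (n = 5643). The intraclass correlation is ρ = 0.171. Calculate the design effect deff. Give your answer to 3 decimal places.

deff = 1 + (33 − 1)·0.171 = 1 + 5.472 = 6.472.

6.472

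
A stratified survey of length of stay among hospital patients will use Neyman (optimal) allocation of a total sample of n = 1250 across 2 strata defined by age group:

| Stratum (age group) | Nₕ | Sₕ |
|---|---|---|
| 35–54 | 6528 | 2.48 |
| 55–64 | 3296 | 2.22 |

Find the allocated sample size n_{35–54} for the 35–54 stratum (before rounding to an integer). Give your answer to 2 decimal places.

Neyman allocation: nₕ = n·NₕSₕ / Σⱼ NⱼSⱼ.
Σ NⱼSⱼ = 6528·2.48 + 3296·2.22 = 23506.56.
n_{35–54} = 1250·6528·2.48 / 23506.56 = 860.90.

860.90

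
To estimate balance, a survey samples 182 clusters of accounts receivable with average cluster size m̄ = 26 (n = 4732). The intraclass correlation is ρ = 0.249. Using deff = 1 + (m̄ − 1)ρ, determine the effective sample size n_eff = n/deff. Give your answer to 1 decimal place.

deff = 1 + (26 − 1)·0.249 = 1 + 6.225 = 7.225.
n_eff = 4732 / 7.225 = 654.9.

654.9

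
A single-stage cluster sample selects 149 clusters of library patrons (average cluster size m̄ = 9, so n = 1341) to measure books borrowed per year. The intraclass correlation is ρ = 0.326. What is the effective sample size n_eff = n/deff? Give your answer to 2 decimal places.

deff = 1 + (9 − 1)·0.326 = 1 + 2.608 = 3.608.
n_eff = 1341 / 3.608 = 371.67.

371.67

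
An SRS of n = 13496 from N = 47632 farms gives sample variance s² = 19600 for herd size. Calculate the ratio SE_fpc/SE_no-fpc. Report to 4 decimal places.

0.8466

f = n/N = 13496/47632 = 0.28333893.
SE_no-fpc = √(s²/n) = 1.2051067; SE_fpc = √((1−f)s²/n) = 1.0201932.
Ratio = √(1−f) = 0.84655837.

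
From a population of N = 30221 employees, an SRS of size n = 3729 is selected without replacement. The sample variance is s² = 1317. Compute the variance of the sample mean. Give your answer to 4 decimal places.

Under SRS without replacement, Var(ȳ) = (1 − f)·s²/n with f = n/N = 3729/30221 = 0.12339102.
Var(ȳ) = (1 − 0.12339102)·1317/3729 = 0.87660898·0.3531778 = 0.30959883.

0.3096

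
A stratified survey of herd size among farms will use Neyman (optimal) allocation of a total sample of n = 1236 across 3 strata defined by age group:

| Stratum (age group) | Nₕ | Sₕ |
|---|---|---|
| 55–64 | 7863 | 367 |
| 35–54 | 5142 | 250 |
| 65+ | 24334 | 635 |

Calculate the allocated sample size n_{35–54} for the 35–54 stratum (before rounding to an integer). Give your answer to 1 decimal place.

Neyman allocation: nₕ = n·NₕSₕ / Σⱼ NⱼSⱼ.
Σ NⱼSⱼ = 7863·367 + 5142·250 + 24334·635 = 1.9623311 × 10^7.
n_{35–54} = 1236·5142·250 / (1.9623311 × 10^7) = 81.0.

81.0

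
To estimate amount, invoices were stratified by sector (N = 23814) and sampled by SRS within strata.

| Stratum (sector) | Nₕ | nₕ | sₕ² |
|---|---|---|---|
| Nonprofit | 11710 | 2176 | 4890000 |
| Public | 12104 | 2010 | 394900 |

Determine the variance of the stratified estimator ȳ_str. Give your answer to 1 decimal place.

Var(ȳ_str) = Σₕ Wₕ²(1 − fₕ)sₕ²/nₕ with Wₕ = Nₕ/N, N = 23814.
Nonprofit: Wₕ = 0.49172756; term = 0.49172756²·(1 − 0.18582408)·4890000/2176 = 442.40223.
Public: Wₕ = 0.50827244; term = 0.50827244²·(1 − 0.16606081)·394900/2010 = 42.327108.
Sum = 484.72934.

484.7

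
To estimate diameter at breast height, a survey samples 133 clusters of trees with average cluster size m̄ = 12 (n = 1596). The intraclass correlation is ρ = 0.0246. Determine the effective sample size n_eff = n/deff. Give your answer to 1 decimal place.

1256.1

deff = 1 + (12 − 1)·0.0246 = 1 + 0.2706 = 1.2706.
n_eff = 1596 / 1.2706 = 1256.1.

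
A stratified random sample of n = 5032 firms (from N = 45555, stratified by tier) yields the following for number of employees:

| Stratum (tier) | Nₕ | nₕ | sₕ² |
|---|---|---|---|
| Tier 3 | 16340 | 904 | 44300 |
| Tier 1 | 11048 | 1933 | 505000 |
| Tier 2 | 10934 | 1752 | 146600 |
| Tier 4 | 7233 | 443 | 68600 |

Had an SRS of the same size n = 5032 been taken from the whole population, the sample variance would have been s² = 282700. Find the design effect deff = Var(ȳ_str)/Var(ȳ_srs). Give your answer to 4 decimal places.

Var(ȳ_str) = Σ Wₕ²(1−fₕ)sₕ²/nₕ with Wₕ = Nₕ/45555:
  Tier 3: (16340/45555)²·(1−904/16340)·44300/904 = 5.9559359
  Tier 1: (11048/45555)²·(1−1933/11048)·505000/1933 = 12.677329
  Tier 2: (10934/45555)²·(1−1752/10934)·146600/1752 = 4.0480337
  Tier 4: (7233/45555)²·(1−443/7233)·68600/443 = 3.664684
  → Var(ȳ_str) = 26.345983.
Var(ȳ_srs) = (1 − 5032/45555)·282700/5032 = 49.97476.
deff = 26.345983 / 49.97476 = 0.5272.

0.5272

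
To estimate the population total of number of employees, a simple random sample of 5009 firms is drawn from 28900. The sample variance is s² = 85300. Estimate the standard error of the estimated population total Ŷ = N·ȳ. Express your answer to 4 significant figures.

108400

Var(Ŷ) = N²·Var(ȳ) = N²·(1 − n/N)·s²/n.
f = 5009/28900 = 0.17332180; Var(ȳ) = 0.82667820·85300/5009 = 14.07779.
Var(Ŷ) = 28900² · 14.07779 = 1.1757911 × 10^10.
SE(Ŷ) = √(1.1757911 × 10^10) = 108400.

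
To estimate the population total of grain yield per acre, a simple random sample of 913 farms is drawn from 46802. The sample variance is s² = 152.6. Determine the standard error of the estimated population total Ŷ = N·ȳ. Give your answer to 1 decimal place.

18946.5

Var(Ŷ) = N²·Var(ȳ) = N²·(1 − n/N)·s²/n.
f = 913/46802 = 0.01950771; Var(ȳ) = 0.98049229·152.6/913 = 0.16388075.
Var(Ŷ) = 46802² · 0.16388075 = 3.5896885 × 10^8.
SE(Ŷ) = √(3.5896885 × 10^8) = 18946.5.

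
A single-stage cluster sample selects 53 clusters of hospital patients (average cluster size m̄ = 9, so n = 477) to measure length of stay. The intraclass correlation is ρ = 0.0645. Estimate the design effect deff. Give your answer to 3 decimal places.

1.516

deff = 1 + (9 − 1)·0.0645 = 1 + 0.516 = 1.516.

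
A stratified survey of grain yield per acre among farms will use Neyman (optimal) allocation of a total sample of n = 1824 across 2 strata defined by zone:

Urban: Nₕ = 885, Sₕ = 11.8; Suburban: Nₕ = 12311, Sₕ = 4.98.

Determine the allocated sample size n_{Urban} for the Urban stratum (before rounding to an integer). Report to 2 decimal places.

Neyman allocation: nₕ = n·NₕSₕ / Σⱼ NⱼSⱼ.
Σ NⱼSⱼ = 885·11.8 + 12311·4.98 = 71751.78.
n_{Urban} = 1824·885·11.8 / 71751.78 = 265.47.

265.47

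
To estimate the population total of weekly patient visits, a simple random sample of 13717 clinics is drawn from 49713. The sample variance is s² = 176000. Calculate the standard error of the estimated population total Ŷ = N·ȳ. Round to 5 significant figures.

Var(Ŷ) = N²·Var(ȳ) = N²·(1 − n/N)·s²/n.
f = 13717/49713 = 0.27592380; Var(ȳ) = 0.72407620·176000/13717 = 9.2904725.
Var(Ŷ) = 49713² · 9.2904725 = 2.296031 × 10^10.
SE(Ŷ) = √(2.296031 × 10^10) = 151530.

151530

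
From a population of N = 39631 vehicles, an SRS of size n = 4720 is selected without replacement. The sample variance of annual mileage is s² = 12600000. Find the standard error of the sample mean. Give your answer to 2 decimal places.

48.49

Under SRS without replacement, Var(ȳ) = (1 − f)·s²/n with f = n/N = 4720/39631 = 0.11909869.
Var(ȳ) = (1 − 0.11909869)·12600000/4720 = 0.88090131·2669.4915 = 2351.5586.
SE(ȳ) = √(2351.5586) = 48.49.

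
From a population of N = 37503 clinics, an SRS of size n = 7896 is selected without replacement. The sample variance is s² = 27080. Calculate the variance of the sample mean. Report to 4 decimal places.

Under SRS without replacement, Var(ȳ) = (1 − f)·s²/n with f = n/N = 7896/37503 = 0.21054316.
Var(ȳ) = (1 − 0.21054316)·27080/7896 = 0.78945684·3.4295846 = 2.707509.

2.7075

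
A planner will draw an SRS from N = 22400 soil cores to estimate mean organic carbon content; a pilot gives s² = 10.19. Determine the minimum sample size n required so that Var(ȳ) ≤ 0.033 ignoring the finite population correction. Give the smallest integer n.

Without fpc, n₀ = s²/D = 10.19/0.033 = 308.7879.
Rounding up, n = 309.

309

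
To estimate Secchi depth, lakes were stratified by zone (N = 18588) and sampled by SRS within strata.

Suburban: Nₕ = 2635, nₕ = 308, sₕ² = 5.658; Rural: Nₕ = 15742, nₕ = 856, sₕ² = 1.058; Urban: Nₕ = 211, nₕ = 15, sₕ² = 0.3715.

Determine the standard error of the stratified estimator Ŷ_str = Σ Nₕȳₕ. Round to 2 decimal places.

Var(Ŷ_str) = Σₕ Nₕ²(1 − fₕ)sₕ²/nₕ.
Suburban: 2635²·(1 − 308/2635)·5.658/308 = 112639.11.
Rural: 15742²·(1 − 856/15742)·1.058/856 = 289634.19.
Urban: 211²·(1 − 15/211)·0.3715/15 = 1024.2503.
Sum = 403297.55.
SE = √(403297.55) = 635.06.

635.06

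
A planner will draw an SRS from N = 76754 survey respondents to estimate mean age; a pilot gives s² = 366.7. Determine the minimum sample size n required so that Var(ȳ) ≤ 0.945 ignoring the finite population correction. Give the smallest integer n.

Without fpc, n₀ = s²/D = 366.7/0.945 = 388.0423.
Rounding up, n = 389.

389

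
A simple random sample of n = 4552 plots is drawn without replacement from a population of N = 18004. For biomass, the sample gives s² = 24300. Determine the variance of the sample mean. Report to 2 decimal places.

3.99

Under SRS without replacement, Var(ȳ) = (1 − f)·s²/n with f = n/N = 4552/18004 = 0.25283270.
Var(ȳ) = (1 − 0.25283270)·24300/4552 = 0.74716730·5.3383128 = 3.9886128.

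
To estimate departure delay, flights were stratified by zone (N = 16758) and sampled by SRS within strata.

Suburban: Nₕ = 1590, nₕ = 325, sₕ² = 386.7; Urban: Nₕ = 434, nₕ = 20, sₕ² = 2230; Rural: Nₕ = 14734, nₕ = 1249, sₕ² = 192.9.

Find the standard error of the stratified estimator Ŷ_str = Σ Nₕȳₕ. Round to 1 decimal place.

7287.9

Var(Ŷ_str) = Σₕ Nₕ²(1 − fₕ)sₕ²/nₕ.
Suburban: 1590²·(1 − 325/1590)·386.7/325 = 2.3931971 × 10^6.
Urban: 434²·(1 − 20/434)·2230/20 = 2.0033874 × 10^7.
Rural: 14734²·(1 − 1249/14734)·192.9/1249 = 3.0686079 × 10^7.
Sum = 5.311315 × 10^7.
SE = √(5.311315 × 10^7) = 7287.9.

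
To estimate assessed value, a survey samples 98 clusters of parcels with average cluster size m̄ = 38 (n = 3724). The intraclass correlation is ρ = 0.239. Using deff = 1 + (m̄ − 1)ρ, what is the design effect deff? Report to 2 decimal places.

9.84

deff = 1 + (38 − 1)·0.239 = 1 + 8.843 = 9.843.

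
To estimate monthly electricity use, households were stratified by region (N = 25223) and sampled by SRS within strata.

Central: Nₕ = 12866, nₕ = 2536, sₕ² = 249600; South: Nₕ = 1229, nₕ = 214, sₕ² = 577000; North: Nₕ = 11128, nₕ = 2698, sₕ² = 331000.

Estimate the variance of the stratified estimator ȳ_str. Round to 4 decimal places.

43.9377

Var(ȳ_str) = Σₕ Wₕ²(1 − fₕ)sₕ²/nₕ with Wₕ = Nₕ/N, N = 25223.
Central: Wₕ = 0.51009000; term = 0.51009000²·(1 − 0.19710866)·249600/2536 = 20.56107.
South: Wₕ = 0.04872537; term = 0.04872537²·(1 − 0.17412531)·577000/214 = 5.2867221.
North: Wₕ = 0.44118463; term = 0.44118463²·(1 − 0.24245147)·331000/2698 = 18.089946.
Sum = 43.937738.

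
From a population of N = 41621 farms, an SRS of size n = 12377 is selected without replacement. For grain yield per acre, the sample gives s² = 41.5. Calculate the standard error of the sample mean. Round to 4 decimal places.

0.0485

Under SRS without replacement, Var(ȳ) = (1 − f)·s²/n with f = n/N = 12377/41621 = 0.29737392.
Var(ȳ) = (1 − 0.29737392)·41.5/12377 = 0.70262608·0.0033529935 = 0.0023559006.
SE(ȳ) = √(0.0023559006) = 0.0485.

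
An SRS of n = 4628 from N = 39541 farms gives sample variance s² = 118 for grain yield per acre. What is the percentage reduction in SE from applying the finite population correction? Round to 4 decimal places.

f = n/N = 4628/39541 = 0.11704307.
SE_no-fpc = √(s²/n) = 0.15967772; SE_fpc = √((1−f)s²/n) = 0.15004243.
Ratio = √(1−f) = 0.93965788. Reduction = 100·(1 − 0.93965788) = 6.0342%.

6.0342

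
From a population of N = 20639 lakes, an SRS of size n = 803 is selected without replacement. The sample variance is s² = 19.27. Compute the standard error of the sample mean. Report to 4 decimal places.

0.1519

Under SRS without replacement, Var(ȳ) = (1 − f)·s²/n with f = n/N = 803/20639 = 0.03890692.
Var(ȳ) = (1 − 0.03890692)·19.27/803 = 0.96109308·0.023997509 = 0.02306384.
SE(ȳ) = √(0.02306384) = 0.1519.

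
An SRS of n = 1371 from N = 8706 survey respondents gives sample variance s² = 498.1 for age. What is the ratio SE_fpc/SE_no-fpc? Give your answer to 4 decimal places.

0.9179

f = n/N = 1371/8706 = 0.15747760.
SE_no-fpc = √(s²/n) = 0.60275323; SE_fpc = √((1−f)s²/n) = 0.55326127.
Ratio = √(1−f) = 0.91789019.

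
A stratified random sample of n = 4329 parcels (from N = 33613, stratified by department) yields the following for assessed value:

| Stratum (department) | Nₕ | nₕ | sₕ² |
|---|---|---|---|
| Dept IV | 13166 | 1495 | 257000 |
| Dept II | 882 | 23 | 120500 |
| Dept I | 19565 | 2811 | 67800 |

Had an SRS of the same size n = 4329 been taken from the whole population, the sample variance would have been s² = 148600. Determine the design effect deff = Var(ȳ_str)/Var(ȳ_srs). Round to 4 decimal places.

Var(ȳ_str) = Σ Wₕ²(1−fₕ)sₕ²/nₕ with Wₕ = Nₕ/33613:
  Dept IV: (13166/33613)²·(1−1495/13166)·257000/1495 = 23.37972
  Dept II: (882/33613)²·(1−23/882)·120500/23 = 3.5132286
  Dept I: (19565/33613)²·(1−2811/19565)·67800/2811 = 6.9976572
  → Var(ȳ_str) = 33.890606.
Var(ȳ_srs) = (1 − 4329/33613)·148600/4329 = 29.905726.
deff = 33.890606 / 29.905726 = 1.1332.

1.1332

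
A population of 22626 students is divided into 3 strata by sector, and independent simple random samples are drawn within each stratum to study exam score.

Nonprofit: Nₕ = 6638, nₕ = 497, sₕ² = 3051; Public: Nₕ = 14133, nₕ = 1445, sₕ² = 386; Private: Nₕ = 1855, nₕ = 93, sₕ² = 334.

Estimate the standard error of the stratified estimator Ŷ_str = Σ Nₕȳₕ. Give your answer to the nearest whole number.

17603

Var(Ŷ_str) = Σₕ Nₕ²(1 − fₕ)sₕ²/nₕ.
Nonprofit: 6638²·(1 − 497/6638)·3051/497 = 2.5024313 × 10^8.
Public: 14133²·(1 − 1445/14133)·386/1445 = 4.7901265 × 10^7.
Private: 1855²·(1 − 93/1855)·334/93 = 1.173852 × 10^7.
Sum = 3.0988292 × 10^8.
SE = √(3.0988292 × 10^8) = 17603.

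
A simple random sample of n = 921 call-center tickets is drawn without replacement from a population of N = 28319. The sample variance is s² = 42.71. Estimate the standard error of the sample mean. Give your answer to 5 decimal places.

0.21181

Under SRS without replacement, Var(ȳ) = (1 − f)·s²/n with f = n/N = 921/28319 = 0.03252233.
Var(ȳ) = (1 − 0.03252233)·42.71/921 = 0.96747767·0.046373507 = 0.044865332.
SE(ȳ) = √(0.044865332) = 0.21181.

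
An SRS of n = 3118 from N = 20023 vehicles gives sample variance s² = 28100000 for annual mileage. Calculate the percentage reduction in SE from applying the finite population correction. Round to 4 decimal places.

8.1153

f = n/N = 3118/20023 = 0.15572092.
SE_no-fpc = √(s²/n) = 94.932541; SE_fpc = √((1−f)s²/n) = 87.228443.
Ratio = √(1−f) = 0.91884660. Reduction = 100·(1 − 0.91884660) = 8.1153%.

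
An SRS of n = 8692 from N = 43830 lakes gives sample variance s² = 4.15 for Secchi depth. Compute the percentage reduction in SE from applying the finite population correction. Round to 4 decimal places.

10.4629

f = n/N = 8692/43830 = 0.19831166.
SE_no-fpc = √(s²/n) = 0.021850641; SE_fpc = √((1−f)s²/n) = 0.01956442.
Ratio = √(1−f) = 0.89537051. Reduction = 100·(1 − 0.89537051) = 10.4629%.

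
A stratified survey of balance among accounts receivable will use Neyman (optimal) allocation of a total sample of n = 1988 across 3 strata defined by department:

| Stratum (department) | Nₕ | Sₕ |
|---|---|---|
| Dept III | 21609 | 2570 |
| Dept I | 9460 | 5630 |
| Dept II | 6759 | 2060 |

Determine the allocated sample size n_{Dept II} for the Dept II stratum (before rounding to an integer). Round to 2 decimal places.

Neyman allocation: nₕ = n·NₕSₕ / Σⱼ NⱼSⱼ.
Σ NⱼSⱼ = 21609·2570 + 9460·5630 + 6759·2060 = 1.2271847 × 10^8.
n_{Dept II} = 1988·6759·2060 / (1.2271847 × 10^8) = 225.56.

225.56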